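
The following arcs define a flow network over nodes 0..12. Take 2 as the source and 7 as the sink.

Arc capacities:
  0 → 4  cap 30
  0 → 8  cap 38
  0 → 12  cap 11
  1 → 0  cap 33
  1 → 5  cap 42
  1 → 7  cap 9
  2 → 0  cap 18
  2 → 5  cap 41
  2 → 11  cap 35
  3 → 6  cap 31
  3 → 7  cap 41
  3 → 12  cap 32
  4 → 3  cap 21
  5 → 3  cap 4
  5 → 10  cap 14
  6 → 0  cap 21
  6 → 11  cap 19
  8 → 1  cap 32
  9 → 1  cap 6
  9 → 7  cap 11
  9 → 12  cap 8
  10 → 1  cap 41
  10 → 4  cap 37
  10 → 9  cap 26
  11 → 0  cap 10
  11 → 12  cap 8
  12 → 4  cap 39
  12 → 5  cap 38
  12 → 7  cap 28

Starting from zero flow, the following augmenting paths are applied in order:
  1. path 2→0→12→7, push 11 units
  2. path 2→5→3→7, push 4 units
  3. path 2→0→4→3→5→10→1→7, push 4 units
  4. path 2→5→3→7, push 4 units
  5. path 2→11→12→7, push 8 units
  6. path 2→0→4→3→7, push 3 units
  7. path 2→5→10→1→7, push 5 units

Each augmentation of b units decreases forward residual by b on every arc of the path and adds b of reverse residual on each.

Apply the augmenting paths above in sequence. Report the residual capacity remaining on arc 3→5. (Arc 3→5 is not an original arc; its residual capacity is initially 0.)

Residual capacity of (3,5): 4

after path 1 (2→0→12→7, push 11): res(3,5)=0
after path 2 (2→5→3→7, push 4): res(3,5)=4
after path 3 (2→0→4→3→5→10→1→7, push 4): res(3,5)=0
after path 4 (2→5→3→7, push 4): res(3,5)=4
after path 5 (2→11→12→7, push 8): res(3,5)=4
after path 6 (2→0→4→3→7, push 3): res(3,5)=4
after path 7 (2→5→10→1→7, push 5): res(3,5)=4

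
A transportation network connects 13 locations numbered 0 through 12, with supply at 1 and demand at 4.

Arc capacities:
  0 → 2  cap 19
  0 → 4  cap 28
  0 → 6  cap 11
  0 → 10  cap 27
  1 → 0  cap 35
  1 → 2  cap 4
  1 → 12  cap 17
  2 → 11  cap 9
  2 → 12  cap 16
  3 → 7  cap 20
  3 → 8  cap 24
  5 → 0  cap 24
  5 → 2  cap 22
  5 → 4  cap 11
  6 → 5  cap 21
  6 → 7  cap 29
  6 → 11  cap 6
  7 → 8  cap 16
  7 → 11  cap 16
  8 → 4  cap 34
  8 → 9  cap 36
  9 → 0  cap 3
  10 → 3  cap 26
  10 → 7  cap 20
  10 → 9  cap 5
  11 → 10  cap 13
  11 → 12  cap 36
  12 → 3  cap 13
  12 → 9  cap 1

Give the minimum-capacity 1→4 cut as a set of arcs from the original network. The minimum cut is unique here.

Min-cut arcs: {(1,0), (1,2), (12,3), (12,9)} (total capacity 53)

augment #1: 1→0→4 push 28
augment #2: 1→0→6→5→4 push 7
augment #3: 1→12→3→8→4 push 13
augment #4: 1→2→11→10→3→8→4 push 4
augment #5: 1→12→9→0→6→5→4 push 1
max flow = 53; residual-reachable set from 1 gives S-side
cut edges (S→T): {(1,0), (1,2), (12,3), (12,9)} total cap 53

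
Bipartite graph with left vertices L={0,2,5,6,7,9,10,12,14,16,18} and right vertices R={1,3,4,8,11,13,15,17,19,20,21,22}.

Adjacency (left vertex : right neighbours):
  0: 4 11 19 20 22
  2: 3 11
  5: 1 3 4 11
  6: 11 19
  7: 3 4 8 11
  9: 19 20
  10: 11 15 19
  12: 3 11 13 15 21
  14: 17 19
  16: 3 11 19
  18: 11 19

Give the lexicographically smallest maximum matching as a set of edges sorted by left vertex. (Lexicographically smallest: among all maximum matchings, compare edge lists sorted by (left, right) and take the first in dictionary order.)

Lex-smallest maximum matching: {(0,4), (2,3), (5,1), (6,11), (7,8), (9,20), (10,15), (12,13), (14,17), (16,19)}

|M| = 10 (so the lex-smallest maximum matching has 10 edges)
process left vertices in ascending order; for each, take the smallest-labelled available neighbour that still permits 10 edges overall, or leave it unmatched if none does
lex-smallest matching: {0-4, 2-3, 5-1, 6-11, 7-8, 9-20, 10-15, 12-13, 14-17, 16-19}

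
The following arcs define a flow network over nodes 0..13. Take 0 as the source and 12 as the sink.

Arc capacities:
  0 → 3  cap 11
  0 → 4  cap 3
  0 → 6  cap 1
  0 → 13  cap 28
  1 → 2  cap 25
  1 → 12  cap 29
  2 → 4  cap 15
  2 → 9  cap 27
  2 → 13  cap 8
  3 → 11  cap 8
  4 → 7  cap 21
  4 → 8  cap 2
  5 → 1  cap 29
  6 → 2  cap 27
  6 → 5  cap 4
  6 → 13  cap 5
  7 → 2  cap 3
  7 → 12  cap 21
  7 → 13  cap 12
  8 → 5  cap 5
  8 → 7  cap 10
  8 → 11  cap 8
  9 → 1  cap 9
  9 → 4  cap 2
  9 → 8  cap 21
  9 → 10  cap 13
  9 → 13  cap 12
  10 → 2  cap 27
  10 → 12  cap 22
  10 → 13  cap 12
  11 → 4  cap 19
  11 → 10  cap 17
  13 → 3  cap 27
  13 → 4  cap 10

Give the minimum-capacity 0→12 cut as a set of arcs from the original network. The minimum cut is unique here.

augment #1: 0→4→7→12 push 3
augment #2: 0→3→11→10→12 push 8
augment #3: 0→6→5→1→12 push 1
augment #4: 0→13→4→7→12 push 10
max flow = 22; residual-reachable set from 0 gives S-side
cut edges (S→T): {(0,4), (0,6), (3,11), (13,4)} total cap 22

Min-cut arcs: {(0,4), (0,6), (3,11), (13,4)} (total capacity 22)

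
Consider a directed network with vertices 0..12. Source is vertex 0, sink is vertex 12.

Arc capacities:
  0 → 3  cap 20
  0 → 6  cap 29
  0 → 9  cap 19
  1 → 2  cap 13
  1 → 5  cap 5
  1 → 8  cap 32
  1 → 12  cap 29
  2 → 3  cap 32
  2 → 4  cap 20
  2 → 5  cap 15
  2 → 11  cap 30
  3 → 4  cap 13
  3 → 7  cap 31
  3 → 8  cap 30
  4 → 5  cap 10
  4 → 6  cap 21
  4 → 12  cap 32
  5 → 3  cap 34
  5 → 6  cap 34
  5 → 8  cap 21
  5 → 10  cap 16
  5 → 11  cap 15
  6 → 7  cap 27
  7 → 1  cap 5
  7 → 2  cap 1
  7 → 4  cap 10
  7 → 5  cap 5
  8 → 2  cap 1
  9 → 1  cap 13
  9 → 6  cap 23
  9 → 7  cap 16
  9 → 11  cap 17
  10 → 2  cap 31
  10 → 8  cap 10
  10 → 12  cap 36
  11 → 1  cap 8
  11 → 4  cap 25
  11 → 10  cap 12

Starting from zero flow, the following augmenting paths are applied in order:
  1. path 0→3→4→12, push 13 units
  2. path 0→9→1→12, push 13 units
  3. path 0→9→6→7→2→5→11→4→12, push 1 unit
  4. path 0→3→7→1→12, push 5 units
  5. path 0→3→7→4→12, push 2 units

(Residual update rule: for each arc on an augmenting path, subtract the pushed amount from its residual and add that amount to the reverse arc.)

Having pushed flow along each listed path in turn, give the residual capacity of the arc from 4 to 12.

Residual capacity of (4,12): 16

after path 1 (0→3→4→12, push 13): res(4,12)=19
after path 2 (0→9→1→12, push 13): res(4,12)=19
after path 3 (0→9→6→7→2→5→11→4→12, push 1): res(4,12)=18
after path 4 (0→3→7→1→12, push 5): res(4,12)=18
after path 5 (0→3→7→4→12, push 2): res(4,12)=16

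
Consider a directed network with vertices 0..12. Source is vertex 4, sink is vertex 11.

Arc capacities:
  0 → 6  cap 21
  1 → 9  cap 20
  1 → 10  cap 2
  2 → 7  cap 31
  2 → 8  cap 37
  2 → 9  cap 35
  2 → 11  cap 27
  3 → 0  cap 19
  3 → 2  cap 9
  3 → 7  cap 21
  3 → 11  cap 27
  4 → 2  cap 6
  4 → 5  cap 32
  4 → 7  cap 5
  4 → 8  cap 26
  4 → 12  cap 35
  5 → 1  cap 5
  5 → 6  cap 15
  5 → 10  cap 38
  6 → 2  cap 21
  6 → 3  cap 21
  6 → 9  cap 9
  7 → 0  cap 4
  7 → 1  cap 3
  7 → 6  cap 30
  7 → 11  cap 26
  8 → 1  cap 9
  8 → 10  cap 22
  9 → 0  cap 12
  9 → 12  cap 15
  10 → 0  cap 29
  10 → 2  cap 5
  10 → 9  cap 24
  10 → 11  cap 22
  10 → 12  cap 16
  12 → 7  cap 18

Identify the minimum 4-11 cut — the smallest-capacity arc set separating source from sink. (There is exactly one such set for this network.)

augment #1: 4→2→11 push 6
augment #2: 4→7→11 push 5
augment #3: 4→5→10→11 push 22
augment #4: 4→12→7→11 push 18
augment #5: 4→5→6→2→11 push 10
augment #6: 4→8→10→2→11 push 5
augment #7: 4→8→10→0→6→2→11 push 6
augment #8: 4→8→10→0→6→3→11 push 11
augment #9: 4→8→1→9→0→6→3→11 push 4
max flow = 87; residual-reachable set from 4 gives S-side
cut edges (S→T): {(4,2), (4,5), (4,7), (4,8), (12,7)} total cap 87

Min-cut arcs: {(4,2), (4,5), (4,7), (4,8), (12,7)} (total capacity 87)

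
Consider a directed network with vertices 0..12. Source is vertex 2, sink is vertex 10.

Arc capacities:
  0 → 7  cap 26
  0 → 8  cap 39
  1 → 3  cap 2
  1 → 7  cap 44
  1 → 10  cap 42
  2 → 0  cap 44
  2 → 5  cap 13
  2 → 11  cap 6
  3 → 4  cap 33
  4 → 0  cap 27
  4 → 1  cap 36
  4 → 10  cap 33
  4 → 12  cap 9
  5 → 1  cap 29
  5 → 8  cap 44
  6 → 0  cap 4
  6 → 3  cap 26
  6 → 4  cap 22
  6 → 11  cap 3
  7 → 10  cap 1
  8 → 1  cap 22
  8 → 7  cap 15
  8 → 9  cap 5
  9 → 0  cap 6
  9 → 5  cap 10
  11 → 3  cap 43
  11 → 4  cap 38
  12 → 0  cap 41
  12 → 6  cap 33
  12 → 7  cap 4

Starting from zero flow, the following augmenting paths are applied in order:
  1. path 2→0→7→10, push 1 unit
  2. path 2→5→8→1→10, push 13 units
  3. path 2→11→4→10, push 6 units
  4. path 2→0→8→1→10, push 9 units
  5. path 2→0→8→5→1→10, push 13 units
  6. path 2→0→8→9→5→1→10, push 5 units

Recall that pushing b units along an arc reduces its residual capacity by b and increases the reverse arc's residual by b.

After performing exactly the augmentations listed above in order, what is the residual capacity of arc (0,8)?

after path 1 (2→0→7→10, push 1): res(0,8)=39
after path 2 (2→5→8→1→10, push 13): res(0,8)=39
after path 3 (2→11→4→10, push 6): res(0,8)=39
after path 4 (2→0→8→1→10, push 9): res(0,8)=30
after path 5 (2→0→8→5→1→10, push 13): res(0,8)=17
after path 6 (2→0→8→9→5→1→10, push 5): res(0,8)=12

Residual capacity of (0,8): 12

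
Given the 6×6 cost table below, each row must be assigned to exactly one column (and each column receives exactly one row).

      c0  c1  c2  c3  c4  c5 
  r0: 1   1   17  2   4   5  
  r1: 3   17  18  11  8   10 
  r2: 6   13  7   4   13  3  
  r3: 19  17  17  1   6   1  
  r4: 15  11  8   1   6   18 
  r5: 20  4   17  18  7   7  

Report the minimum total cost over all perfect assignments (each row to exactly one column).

Minimum assignment cost: 20

one of 2 optimal assignments: row0→col1 (cost 1), row1→col0 (cost 3), row2→col2 (cost 7), row3→col5 (cost 1), row4→col3 (cost 1), row5→col4 (cost 7)
total = 1 + 3 + 7 + 1 + 1 + 7 = 20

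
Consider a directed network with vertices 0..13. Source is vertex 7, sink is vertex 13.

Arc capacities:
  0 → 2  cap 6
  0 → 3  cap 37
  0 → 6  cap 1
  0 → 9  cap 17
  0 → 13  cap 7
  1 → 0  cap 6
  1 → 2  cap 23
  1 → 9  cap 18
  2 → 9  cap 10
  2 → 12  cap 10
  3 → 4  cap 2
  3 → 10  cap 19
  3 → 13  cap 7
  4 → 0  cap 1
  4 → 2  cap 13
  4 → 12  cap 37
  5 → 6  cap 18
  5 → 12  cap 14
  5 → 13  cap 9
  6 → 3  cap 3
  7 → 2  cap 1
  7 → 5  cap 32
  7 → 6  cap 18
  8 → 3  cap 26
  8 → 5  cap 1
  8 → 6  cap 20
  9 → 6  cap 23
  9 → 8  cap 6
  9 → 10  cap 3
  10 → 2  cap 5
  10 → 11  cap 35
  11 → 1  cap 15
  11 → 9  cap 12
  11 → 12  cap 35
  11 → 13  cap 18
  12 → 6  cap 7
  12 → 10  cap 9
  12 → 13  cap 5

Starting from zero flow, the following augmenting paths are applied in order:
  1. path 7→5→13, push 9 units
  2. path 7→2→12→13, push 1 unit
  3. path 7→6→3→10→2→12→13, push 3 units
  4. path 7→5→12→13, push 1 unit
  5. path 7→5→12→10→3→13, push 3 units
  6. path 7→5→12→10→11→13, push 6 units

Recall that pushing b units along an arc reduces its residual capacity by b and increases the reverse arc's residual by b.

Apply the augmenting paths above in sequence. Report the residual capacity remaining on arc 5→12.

Residual capacity of (5,12): 4

after path 1 (7→5→13, push 9): res(5,12)=14
after path 2 (7→2→12→13, push 1): res(5,12)=14
after path 3 (7→6→3→10→2→12→13, push 3): res(5,12)=14
after path 4 (7→5→12→13, push 1): res(5,12)=13
after path 5 (7→5→12→10→3→13, push 3): res(5,12)=10
after path 6 (7→5→12→10→11→13, push 6): res(5,12)=4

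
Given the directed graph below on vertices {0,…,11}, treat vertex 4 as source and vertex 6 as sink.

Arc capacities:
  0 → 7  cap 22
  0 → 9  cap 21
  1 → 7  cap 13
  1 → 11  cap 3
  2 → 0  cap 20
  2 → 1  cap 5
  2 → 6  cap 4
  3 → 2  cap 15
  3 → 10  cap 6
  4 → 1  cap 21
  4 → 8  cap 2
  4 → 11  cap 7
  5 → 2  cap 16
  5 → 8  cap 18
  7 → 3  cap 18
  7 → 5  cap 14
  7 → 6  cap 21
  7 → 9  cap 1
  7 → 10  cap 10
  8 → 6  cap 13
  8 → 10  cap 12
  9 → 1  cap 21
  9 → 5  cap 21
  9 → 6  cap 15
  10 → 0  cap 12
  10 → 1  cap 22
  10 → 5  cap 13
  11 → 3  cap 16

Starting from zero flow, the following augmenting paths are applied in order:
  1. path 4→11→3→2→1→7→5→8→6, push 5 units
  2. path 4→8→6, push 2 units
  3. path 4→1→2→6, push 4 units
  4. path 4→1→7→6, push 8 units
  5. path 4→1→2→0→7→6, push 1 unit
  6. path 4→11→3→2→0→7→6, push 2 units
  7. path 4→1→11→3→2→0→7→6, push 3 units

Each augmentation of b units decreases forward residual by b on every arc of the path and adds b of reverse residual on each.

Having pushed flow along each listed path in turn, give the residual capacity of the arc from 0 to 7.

after path 1 (4→11→3→2→1→7→5→8→6, push 5): res(0,7)=22
after path 2 (4→8→6, push 2): res(0,7)=22
after path 3 (4→1→2→6, push 4): res(0,7)=22
after path 4 (4→1→7→6, push 8): res(0,7)=22
after path 5 (4→1→2→0→7→6, push 1): res(0,7)=21
after path 6 (4→11→3→2→0→7→6, push 2): res(0,7)=19
after path 7 (4→1→11→3→2→0→7→6, push 3): res(0,7)=16

Residual capacity of (0,7): 16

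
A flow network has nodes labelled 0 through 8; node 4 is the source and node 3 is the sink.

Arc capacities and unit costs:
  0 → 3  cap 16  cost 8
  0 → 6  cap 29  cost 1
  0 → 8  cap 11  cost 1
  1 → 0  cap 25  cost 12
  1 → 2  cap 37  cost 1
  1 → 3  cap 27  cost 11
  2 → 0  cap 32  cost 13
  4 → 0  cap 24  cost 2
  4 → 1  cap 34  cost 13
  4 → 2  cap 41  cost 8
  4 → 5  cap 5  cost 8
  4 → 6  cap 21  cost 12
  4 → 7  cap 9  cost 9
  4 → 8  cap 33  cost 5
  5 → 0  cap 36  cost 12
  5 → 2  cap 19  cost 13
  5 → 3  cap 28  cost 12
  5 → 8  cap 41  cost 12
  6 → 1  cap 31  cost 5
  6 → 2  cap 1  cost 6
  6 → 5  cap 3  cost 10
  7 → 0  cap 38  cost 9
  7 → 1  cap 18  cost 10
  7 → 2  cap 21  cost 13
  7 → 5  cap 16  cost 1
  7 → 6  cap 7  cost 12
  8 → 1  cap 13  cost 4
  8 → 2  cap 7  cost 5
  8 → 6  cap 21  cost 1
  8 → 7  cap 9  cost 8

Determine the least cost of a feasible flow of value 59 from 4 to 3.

Minimum cost for 59 units: 1054

shortest-cost path #1: 4→0→3 push 16 @ unit cost 10 (adds 160)
shortest-cost path #2: 4→0→8→1→3 push 8 @ unit cost 18 (adds 144)
shortest-cost path #3: 4→5→3 push 5 @ unit cost 20 (adds 100)
shortest-cost path #4: 4→8→1→3 push 5 @ unit cost 20 (adds 100)
shortest-cost path #5: 4→8→0→6→1→3 push 8 @ unit cost 21 (adds 168)
shortest-cost path #6: 4→7→5→3 push 9 @ unit cost 22 (adds 198)
shortest-cost path #7: 4→8→6→1→3 push 6 @ unit cost 22 (adds 132)
shortest-cost path #8: 4→8→7→5→3 push 2 @ unit cost 26 (adds 52)
total cost = 1054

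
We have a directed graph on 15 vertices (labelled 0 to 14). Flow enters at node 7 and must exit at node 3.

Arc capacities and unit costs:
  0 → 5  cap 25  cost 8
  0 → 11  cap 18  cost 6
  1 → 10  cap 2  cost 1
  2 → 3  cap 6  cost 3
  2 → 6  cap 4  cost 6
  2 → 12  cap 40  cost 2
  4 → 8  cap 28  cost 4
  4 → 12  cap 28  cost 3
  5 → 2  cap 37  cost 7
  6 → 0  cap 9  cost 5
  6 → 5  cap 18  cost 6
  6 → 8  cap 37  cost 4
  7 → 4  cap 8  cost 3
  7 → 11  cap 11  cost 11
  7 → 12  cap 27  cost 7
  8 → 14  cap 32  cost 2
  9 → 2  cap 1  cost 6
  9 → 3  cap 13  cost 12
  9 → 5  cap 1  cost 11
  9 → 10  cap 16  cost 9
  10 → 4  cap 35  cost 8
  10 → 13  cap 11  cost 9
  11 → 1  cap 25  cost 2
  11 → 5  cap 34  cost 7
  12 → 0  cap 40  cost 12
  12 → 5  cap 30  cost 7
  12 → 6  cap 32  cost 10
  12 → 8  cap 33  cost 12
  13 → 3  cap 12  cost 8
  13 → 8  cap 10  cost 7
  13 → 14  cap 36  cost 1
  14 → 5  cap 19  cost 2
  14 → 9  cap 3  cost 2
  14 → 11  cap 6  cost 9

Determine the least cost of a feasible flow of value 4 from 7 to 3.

shortest-cost path #1: 7→4→8→14→9→2→3 push 1 @ unit cost 20 (adds 20)
shortest-cost path #2: 7→4→8→14→5→2→3 push 3 @ unit cost 21 (adds 63)
total cost = 83

Minimum cost for 4 units: 83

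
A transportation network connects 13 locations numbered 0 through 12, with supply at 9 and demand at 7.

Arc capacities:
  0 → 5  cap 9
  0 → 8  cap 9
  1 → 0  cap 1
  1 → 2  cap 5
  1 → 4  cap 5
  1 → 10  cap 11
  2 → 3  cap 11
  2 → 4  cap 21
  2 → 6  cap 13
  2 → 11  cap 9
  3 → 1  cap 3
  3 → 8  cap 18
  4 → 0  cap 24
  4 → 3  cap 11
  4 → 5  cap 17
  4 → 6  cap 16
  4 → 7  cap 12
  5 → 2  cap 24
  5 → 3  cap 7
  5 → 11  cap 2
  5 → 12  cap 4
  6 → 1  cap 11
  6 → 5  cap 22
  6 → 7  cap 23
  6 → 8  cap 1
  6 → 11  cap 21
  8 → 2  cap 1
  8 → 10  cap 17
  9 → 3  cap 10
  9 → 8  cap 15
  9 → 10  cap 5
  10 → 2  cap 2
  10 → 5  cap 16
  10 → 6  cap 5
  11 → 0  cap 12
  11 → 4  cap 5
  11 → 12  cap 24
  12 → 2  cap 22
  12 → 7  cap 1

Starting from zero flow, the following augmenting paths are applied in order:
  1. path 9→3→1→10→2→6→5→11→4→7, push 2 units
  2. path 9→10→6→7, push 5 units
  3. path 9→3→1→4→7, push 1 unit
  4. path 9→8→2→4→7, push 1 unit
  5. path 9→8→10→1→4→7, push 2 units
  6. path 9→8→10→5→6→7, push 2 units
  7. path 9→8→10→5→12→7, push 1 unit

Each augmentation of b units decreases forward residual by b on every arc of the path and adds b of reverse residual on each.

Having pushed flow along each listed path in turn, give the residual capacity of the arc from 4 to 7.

Residual capacity of (4,7): 6

after path 1 (9→3→1→10→2→6→5→11→4→7, push 2): res(4,7)=10
after path 2 (9→10→6→7, push 5): res(4,7)=10
after path 3 (9→3→1→4→7, push 1): res(4,7)=9
after path 4 (9→8→2→4→7, push 1): res(4,7)=8
after path 5 (9→8→10→1→4→7, push 2): res(4,7)=6
after path 6 (9→8→10→5→6→7, push 2): res(4,7)=6
after path 7 (9→8→10→5→12→7, push 1): res(4,7)=6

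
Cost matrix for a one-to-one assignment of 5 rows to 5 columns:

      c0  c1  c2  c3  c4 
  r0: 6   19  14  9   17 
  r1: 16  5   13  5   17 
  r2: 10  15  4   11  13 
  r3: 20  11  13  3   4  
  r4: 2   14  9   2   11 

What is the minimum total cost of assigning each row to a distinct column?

optimal assignment: row0→col0 (cost 6), row1→col1 (cost 5), row2→col2 (cost 4), row3→col4 (cost 4), row4→col3 (cost 2)
total = 6 + 5 + 4 + 4 + 2 = 21

Minimum assignment cost: 21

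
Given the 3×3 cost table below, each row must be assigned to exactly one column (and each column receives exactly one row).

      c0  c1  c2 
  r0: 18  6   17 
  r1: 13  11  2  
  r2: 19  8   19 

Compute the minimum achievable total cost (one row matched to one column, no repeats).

Minimum assignment cost: 27

optimal assignment: row0→col1 (cost 6), row1→col2 (cost 2), row2→col0 (cost 19)
total = 6 + 2 + 19 = 27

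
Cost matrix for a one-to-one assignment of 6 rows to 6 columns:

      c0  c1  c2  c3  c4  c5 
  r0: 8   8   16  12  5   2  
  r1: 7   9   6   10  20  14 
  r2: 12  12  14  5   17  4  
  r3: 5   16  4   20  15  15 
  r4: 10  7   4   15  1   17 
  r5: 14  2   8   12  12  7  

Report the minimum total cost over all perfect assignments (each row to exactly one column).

one of 2 optimal assignments: row0→col5 (cost 2), row1→col0 (cost 7), row2→col3 (cost 5), row3→col2 (cost 4), row4→col4 (cost 1), row5→col1 (cost 2)
total = 2 + 7 + 5 + 4 + 1 + 2 = 21

Minimum assignment cost: 21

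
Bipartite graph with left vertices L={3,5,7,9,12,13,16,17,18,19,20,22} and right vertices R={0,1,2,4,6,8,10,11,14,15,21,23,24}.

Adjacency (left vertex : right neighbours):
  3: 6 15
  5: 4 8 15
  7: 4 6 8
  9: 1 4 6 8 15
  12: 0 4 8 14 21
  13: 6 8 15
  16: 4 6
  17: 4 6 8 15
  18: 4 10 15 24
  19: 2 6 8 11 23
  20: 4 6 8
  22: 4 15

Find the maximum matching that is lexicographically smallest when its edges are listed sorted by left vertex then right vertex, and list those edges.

|M| = 8 (so the lex-smallest maximum matching has 8 edges)
process left vertices in ascending order; for each, take the smallest-labelled available neighbour that still permits 8 edges overall, or leave it unmatched if none does
lex-smallest matching: {3-6, 5-4, 7-8, 9-1, 12-0, 13-15, 18-10, 19-2}

Lex-smallest maximum matching: {(3,6), (5,4), (7,8), (9,1), (12,0), (13,15), (18,10), (19,2)}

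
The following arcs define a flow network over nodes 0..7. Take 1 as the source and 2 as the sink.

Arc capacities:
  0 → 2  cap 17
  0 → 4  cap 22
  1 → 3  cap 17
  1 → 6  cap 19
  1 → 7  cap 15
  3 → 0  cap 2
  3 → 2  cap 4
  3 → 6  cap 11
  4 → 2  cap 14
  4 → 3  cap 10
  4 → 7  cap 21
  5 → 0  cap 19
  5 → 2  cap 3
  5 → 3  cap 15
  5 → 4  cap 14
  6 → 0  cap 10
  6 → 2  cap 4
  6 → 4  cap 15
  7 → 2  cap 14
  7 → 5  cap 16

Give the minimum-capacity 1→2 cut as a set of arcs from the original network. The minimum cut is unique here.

augment #1: 1→3→2 push 4
augment #2: 1→6→2 push 4
augment #3: 1→7→2 push 14
augment #4: 1→3→0→2 push 2
augment #5: 1→6→0→2 push 10
augment #6: 1→6→4→2 push 5
augment #7: 1→7→5→2 push 1
augment #8: 1→3→6→4→2 push 9
augment #9: 1→3→6→4→7→5→2 push 1
max flow = 50; residual-reachable set from 1 gives S-side
cut edges (S→T): {(1,7), (3,0), (3,2), (6,0), (6,2), (6,4)} total cap 50

Min-cut arcs: {(1,7), (3,0), (3,2), (6,0), (6,2), (6,4)} (total capacity 50)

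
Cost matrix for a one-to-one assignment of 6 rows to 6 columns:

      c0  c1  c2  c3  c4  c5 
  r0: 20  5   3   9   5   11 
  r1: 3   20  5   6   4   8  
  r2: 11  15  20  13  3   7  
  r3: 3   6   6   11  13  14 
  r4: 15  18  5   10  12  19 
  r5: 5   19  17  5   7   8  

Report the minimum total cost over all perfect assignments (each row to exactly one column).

one of 2 optimal assignments: row0→col1 (cost 5), row1→col4 (cost 4), row2→col5 (cost 7), row3→col0 (cost 3), row4→col2 (cost 5), row5→col3 (cost 5)
total = 5 + 4 + 7 + 3 + 5 + 5 = 29

Minimum assignment cost: 29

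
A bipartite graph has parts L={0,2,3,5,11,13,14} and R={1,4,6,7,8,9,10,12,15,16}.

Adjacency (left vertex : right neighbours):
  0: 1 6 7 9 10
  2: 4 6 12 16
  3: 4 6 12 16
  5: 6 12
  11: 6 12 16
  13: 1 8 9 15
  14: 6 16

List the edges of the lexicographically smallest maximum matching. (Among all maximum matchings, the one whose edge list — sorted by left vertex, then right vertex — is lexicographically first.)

Lex-smallest maximum matching: {(0,1), (2,4), (3,6), (5,12), (11,16), (13,8)}

|M| = 6 (so the lex-smallest maximum matching has 6 edges)
process left vertices in ascending order; for each, take the smallest-labelled available neighbour that still permits 6 edges overall, or leave it unmatched if none does
lex-smallest matching: {0-1, 2-4, 3-6, 5-12, 11-16, 13-8}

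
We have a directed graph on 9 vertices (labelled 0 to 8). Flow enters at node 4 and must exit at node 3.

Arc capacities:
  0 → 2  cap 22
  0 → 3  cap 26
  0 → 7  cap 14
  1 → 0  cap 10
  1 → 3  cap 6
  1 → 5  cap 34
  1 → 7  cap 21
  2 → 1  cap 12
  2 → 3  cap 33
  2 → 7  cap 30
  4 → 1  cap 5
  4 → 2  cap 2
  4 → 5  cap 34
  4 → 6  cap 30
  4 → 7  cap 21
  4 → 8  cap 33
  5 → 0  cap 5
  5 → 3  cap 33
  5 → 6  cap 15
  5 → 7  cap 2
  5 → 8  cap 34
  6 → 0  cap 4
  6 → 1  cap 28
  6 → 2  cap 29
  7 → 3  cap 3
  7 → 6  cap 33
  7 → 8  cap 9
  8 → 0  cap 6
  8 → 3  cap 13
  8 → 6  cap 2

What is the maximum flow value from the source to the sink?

Maximum flow value: 111

augment #1: 4→1→3 bottleneck 5, total now 5
augment #2: 4→2→3 bottleneck 2, total now 7
augment #3: 4→5→3 bottleneck 33, total now 40
augment #4: 4→7→3 bottleneck 3, total now 43
augment #5: 4→8→3 bottleneck 13, total now 56
augment #6: 4→5→0→3 bottleneck 1, total now 57
augment #7: 4→6→0→3 bottleneck 4, total now 61
augment #8: 4→6→1→3 bottleneck 1, total now 62
augment #9: 4→6→2→3 bottleneck 25, total now 87
augment #10: 4→8→0→3 bottleneck 6, total now 93
augment #11: 4→7→6→2→3 bottleneck 4, total now 97
augment #12: 4→7→6→1→0→3 bottleneck 10, total now 107
augment #13: 4→7→6→1→5→0→3 bottleneck 4, total now 111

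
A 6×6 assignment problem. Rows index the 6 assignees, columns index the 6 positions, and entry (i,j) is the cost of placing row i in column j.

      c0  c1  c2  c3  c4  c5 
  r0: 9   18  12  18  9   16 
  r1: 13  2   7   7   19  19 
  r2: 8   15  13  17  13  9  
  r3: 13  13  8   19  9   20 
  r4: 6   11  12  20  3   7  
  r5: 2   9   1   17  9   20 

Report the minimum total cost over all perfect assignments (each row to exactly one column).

Minimum assignment cost: 42

one of 2 optimal assignments: row0→col0 (cost 9), row1→col3 (cost 7), row2→col5 (cost 9), row3→col1 (cost 13), row4→col4 (cost 3), row5→col2 (cost 1)
total = 9 + 7 + 9 + 13 + 3 + 1 = 42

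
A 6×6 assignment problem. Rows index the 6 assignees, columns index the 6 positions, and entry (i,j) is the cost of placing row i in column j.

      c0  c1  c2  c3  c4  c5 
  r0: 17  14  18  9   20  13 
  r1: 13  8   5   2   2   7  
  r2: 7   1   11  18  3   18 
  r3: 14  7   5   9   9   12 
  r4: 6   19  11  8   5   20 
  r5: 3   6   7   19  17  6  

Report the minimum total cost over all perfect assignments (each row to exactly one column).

Minimum assignment cost: 29

one of 2 optimal assignments: row0→col3 (cost 9), row1→col4 (cost 2), row2→col1 (cost 1), row3→col2 (cost 5), row4→col0 (cost 6), row5→col5 (cost 6)
total = 9 + 2 + 1 + 5 + 6 + 6 = 29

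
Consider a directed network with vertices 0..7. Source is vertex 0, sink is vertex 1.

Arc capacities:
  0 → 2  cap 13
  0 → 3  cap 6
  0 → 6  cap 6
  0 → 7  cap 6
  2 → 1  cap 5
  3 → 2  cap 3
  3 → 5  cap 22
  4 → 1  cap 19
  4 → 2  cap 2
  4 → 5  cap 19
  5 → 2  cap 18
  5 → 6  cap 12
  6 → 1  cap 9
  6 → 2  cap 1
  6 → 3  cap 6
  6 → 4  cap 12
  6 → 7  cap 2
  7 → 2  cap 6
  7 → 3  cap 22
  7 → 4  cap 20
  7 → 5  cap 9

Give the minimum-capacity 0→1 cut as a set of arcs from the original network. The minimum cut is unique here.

Min-cut arcs: {(0,3), (0,6), (0,7), (2,1)} (total capacity 23)

augment #1: 0→2→1 push 5
augment #2: 0→6→1 push 6
augment #3: 0→7→4→1 push 6
augment #4: 0→3→5→6→1 push 3
augment #5: 0→3→5→6→4→1 push 3
max flow = 23; residual-reachable set from 0 gives S-side
cut edges (S→T): {(0,3), (0,6), (0,7), (2,1)} total cap 23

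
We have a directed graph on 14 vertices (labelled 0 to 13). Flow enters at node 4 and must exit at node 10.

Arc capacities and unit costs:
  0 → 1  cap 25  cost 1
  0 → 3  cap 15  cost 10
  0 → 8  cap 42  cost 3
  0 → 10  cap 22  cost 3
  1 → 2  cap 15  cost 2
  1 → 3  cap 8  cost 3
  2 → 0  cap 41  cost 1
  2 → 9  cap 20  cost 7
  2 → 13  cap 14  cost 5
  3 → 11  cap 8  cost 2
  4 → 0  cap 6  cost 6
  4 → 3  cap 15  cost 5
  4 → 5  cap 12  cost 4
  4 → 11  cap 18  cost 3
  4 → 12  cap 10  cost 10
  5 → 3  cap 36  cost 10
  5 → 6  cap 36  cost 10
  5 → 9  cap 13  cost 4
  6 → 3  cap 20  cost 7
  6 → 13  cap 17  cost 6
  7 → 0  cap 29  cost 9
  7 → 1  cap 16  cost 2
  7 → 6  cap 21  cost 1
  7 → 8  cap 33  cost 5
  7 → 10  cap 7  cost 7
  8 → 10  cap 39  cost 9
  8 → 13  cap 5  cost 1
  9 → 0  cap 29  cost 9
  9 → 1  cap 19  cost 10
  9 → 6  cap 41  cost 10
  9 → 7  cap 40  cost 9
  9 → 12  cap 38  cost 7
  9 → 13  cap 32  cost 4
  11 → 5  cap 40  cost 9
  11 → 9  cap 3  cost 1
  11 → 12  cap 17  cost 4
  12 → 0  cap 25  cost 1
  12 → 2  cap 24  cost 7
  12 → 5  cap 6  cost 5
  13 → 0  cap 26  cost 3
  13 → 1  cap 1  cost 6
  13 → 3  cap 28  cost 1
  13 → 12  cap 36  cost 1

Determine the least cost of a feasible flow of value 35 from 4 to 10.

Minimum cost for 35 units: 524

shortest-cost path #1: 4→0→10 push 6 @ unit cost 9 (adds 54)
shortest-cost path #2: 4→11→12→0→10 push 16 @ unit cost 11 (adds 176)
shortest-cost path #3: 4→11→12→0→8→10 push 1 @ unit cost 20 (adds 20)
shortest-cost path #4: 4→11→9→7→10 push 1 @ unit cost 20 (adds 20)
shortest-cost path #5: 4→12→0→8→10 push 8 @ unit cost 23 (adds 184)
shortest-cost path #6: 4→12→11→9→7→10 push 2 @ unit cost 23 (adds 46)
shortest-cost path #7: 4→5→9→7→10 push 1 @ unit cost 24 (adds 24)
total cost = 524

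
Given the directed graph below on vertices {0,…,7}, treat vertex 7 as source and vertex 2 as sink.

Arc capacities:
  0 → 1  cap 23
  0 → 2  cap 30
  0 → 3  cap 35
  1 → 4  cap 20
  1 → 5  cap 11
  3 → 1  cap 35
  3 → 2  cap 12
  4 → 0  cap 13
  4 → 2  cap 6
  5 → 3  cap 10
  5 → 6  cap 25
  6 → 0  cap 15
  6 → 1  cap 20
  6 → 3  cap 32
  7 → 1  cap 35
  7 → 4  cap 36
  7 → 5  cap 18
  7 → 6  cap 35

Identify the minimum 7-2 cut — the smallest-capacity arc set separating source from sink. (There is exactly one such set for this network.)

augment #1: 7→4→2 push 6
augment #2: 7→4→0→2 push 13
augment #3: 7→5→3→2 push 10
augment #4: 7→6→0→2 push 15
augment #5: 7→6→3→2 push 2
max flow = 46; residual-reachable set from 7 gives S-side
cut edges (S→T): {(3,2), (4,0), (4,2), (6,0)} total cap 46

Min-cut arcs: {(3,2), (4,0), (4,2), (6,0)} (total capacity 46)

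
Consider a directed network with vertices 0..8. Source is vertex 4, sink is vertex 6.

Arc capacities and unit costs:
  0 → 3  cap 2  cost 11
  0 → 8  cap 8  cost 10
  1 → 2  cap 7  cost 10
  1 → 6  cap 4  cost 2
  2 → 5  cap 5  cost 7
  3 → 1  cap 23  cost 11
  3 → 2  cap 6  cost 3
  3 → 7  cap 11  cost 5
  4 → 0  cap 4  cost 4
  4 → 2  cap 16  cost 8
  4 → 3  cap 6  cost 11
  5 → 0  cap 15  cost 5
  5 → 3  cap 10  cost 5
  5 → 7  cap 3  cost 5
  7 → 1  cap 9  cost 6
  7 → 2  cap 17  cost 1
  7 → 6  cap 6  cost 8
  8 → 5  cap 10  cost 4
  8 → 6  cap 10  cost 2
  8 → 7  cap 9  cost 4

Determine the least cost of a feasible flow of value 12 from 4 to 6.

shortest-cost path #1: 4→0→8→6 push 4 @ unit cost 16 (adds 64)
shortest-cost path #2: 4→3→7→6 push 6 @ unit cost 24 (adds 144)
shortest-cost path #3: 4→2→5→7→1→6 push 2 @ unit cost 28 (adds 56)
total cost = 264

Minimum cost for 12 units: 264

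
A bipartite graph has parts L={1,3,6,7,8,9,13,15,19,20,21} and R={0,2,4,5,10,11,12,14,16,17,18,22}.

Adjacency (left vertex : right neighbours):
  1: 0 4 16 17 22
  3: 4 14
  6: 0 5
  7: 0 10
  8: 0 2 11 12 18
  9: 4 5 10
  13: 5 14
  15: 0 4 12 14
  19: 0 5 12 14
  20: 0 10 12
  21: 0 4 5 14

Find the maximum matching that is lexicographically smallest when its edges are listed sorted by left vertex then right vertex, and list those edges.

|M| = 8 (so the lex-smallest maximum matching has 8 edges)
process left vertices in ascending order; for each, take the smallest-labelled available neighbour that still permits 8 edges overall, or leave it unmatched if none does
lex-smallest matching: {1-16, 3-4, 6-0, 7-10, 8-2, 9-5, 13-14, 15-12}

Lex-smallest maximum matching: {(1,16), (3,4), (6,0), (7,10), (8,2), (9,5), (13,14), (15,12)}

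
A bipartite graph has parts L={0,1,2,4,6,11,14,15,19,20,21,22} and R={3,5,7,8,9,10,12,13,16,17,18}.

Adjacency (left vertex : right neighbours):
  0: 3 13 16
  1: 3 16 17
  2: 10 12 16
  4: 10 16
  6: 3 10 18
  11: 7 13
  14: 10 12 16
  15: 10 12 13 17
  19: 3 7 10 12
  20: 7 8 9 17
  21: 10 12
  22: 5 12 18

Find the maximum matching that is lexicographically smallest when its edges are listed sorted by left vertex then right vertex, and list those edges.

Lex-smallest maximum matching: {(0,3), (1,16), (2,10), (6,18), (11,13), (14,12), (15,17), (19,7), (20,8), (22,5)}

|M| = 10 (so the lex-smallest maximum matching has 10 edges)
process left vertices in ascending order; for each, take the smallest-labelled available neighbour that still permits 10 edges overall, or leave it unmatched if none does
lex-smallest matching: {0-3, 1-16, 2-10, 6-18, 11-13, 14-12, 15-17, 19-7, 20-8, 22-5}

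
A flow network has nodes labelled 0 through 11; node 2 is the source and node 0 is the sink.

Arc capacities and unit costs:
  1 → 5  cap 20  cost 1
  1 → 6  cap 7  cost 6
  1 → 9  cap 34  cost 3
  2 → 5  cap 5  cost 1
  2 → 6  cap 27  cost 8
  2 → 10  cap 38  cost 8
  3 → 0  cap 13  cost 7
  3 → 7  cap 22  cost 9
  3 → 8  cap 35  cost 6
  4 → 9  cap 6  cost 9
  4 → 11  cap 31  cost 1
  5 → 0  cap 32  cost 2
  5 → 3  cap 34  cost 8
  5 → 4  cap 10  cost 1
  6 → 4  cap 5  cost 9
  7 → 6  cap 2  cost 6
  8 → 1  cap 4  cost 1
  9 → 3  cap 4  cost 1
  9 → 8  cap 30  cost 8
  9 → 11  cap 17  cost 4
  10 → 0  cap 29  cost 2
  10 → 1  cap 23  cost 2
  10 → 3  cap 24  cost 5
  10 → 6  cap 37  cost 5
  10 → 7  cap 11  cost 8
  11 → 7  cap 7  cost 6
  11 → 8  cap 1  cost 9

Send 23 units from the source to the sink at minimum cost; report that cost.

shortest-cost path #1: 2→5→0 push 5 @ unit cost 3 (adds 15)
shortest-cost path #2: 2→10→0 push 18 @ unit cost 10 (adds 180)
total cost = 195

Minimum cost for 23 units: 195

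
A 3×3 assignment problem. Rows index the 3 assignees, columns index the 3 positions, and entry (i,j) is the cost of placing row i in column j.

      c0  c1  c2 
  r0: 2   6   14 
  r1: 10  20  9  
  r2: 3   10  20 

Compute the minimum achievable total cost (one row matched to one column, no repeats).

optimal assignment: row0→col1 (cost 6), row1→col2 (cost 9), row2→col0 (cost 3)
total = 6 + 9 + 3 = 18

Minimum assignment cost: 18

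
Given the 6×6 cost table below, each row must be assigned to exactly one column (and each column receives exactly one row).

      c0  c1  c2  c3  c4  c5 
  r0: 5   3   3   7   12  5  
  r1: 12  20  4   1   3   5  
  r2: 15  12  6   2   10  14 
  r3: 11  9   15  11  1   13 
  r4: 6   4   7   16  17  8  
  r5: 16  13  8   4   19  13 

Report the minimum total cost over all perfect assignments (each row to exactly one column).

Minimum assignment cost: 25

one of 4 optimal assignments: row0→col0 (cost 5), row1→col5 (cost 5), row2→col2 (cost 6), row3→col4 (cost 1), row4→col1 (cost 4), row5→col3 (cost 4)
total = 5 + 5 + 6 + 1 + 4 + 4 = 25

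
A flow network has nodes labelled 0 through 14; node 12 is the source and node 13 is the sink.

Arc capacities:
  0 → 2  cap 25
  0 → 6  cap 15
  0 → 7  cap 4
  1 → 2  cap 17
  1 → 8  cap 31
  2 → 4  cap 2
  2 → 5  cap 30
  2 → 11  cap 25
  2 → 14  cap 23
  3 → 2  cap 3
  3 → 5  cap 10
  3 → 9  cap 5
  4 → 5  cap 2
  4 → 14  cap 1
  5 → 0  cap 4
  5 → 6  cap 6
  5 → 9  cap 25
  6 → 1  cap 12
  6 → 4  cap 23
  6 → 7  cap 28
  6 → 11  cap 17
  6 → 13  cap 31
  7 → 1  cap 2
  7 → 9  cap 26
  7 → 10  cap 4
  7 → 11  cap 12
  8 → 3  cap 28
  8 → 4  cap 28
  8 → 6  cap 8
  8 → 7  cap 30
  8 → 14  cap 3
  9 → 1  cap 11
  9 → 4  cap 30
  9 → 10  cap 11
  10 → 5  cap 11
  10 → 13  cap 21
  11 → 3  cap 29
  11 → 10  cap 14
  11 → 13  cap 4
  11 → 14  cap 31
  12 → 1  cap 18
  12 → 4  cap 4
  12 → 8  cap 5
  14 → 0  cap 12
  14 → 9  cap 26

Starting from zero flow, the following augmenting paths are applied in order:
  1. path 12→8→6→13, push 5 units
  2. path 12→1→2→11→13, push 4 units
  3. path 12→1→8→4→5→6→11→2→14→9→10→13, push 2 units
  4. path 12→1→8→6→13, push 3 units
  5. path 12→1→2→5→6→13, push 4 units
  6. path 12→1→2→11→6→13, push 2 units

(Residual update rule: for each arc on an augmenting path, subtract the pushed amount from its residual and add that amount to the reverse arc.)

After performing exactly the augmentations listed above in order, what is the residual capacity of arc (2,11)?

after path 1 (12→8→6→13, push 5): res(2,11)=25
after path 2 (12→1→2→11→13, push 4): res(2,11)=21
after path 3 (12→1→8→4→5→6→11→2→14→9→10→13, push 2): res(2,11)=23
after path 4 (12→1→8→6→13, push 3): res(2,11)=23
after path 5 (12→1→2→5→6→13, push 4): res(2,11)=23
after path 6 (12→1→2→11→6→13, push 2): res(2,11)=21

Residual capacity of (2,11): 21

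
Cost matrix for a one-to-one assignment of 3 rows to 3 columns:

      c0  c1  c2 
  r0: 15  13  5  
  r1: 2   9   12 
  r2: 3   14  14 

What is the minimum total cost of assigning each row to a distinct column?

optimal assignment: row0→col2 (cost 5), row1→col1 (cost 9), row2→col0 (cost 3)
total = 5 + 9 + 3 = 17

Minimum assignment cost: 17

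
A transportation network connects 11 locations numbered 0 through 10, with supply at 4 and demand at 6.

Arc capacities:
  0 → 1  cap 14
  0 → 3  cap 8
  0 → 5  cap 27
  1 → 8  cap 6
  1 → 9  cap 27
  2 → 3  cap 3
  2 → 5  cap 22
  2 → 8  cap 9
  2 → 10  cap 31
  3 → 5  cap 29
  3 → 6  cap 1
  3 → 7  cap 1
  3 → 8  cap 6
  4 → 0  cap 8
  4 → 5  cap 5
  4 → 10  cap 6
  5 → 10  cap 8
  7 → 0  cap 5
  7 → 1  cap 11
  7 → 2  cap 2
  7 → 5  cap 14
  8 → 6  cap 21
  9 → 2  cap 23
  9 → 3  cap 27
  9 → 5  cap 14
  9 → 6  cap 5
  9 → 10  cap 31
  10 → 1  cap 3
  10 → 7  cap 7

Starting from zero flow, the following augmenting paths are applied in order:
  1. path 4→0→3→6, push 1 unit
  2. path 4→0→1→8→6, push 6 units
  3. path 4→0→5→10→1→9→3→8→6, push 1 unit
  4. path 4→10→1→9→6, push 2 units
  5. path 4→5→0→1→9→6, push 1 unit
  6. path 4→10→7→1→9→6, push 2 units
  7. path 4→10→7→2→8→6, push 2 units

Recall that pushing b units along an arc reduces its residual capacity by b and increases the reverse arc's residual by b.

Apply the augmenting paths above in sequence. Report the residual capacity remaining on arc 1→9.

after path 1 (4→0→3→6, push 1): res(1,9)=27
after path 2 (4→0→1→8→6, push 6): res(1,9)=27
after path 3 (4→0→5→10→1→9→3→8→6, push 1): res(1,9)=26
after path 4 (4→10→1→9→6, push 2): res(1,9)=24
after path 5 (4→5→0→1→9→6, push 1): res(1,9)=23
after path 6 (4→10→7→1→9→6, push 2): res(1,9)=21
after path 7 (4→10→7→2→8→6, push 2): res(1,9)=21

Residual capacity of (1,9): 21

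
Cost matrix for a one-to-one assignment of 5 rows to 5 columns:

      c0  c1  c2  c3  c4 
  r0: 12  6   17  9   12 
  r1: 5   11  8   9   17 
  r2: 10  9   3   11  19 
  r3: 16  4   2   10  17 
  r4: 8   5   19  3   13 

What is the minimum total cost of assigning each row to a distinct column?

Minimum assignment cost: 27

optimal assignment: row0→col4 (cost 12), row1→col0 (cost 5), row2→col2 (cost 3), row3→col1 (cost 4), row4→col3 (cost 3)
total = 12 + 5 + 3 + 4 + 3 = 27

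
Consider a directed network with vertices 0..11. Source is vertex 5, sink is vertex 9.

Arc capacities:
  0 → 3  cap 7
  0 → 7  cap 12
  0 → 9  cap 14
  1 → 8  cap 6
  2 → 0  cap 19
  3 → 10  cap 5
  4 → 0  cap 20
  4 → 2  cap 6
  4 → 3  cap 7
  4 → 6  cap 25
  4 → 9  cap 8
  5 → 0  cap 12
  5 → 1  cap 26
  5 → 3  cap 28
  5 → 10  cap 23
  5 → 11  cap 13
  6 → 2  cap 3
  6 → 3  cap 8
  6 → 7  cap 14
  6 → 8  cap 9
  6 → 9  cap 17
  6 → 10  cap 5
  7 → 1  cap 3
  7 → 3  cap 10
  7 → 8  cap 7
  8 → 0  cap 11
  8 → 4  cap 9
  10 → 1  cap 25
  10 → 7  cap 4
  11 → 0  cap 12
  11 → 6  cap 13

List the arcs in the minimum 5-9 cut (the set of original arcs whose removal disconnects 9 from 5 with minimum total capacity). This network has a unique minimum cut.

augment #1: 5→0→9 push 12
augment #2: 5→11→0→9 push 2
augment #3: 5→11→6→9 push 11
augment #4: 5→1→8→4→9 push 6
augment #5: 5→10→7→8→4→9 push 2
augment #6: 5→10→7→8→4→6→9 push 1
augment #7: 5→10→7→8→0→11→6→9 push 1
max flow = 35; residual-reachable set from 5 gives S-side
cut edges (S→T): {(1,8), (5,0), (5,11), (10,7)} total cap 35

Min-cut arcs: {(1,8), (5,0), (5,11), (10,7)} (total capacity 35)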